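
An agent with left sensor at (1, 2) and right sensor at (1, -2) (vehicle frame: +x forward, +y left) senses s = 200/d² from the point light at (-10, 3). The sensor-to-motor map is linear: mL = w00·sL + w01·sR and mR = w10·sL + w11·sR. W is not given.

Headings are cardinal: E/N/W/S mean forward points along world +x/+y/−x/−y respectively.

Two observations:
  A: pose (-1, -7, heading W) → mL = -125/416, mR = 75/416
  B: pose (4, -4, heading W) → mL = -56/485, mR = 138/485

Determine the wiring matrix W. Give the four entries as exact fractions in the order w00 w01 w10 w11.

1/2 -1/2 1 -1/2

obs A: pose=(-1,-7,W) → sL=25/26, sR=25/16, mL=-125/416, mR=75/416
obs B: pose=(4,-4,W) → sL=4/5, sR=100/97, mL=-56/485, mR=138/485
sensor matrix S = [[25/26, 25/16], [4/5, 100/97]]; det S = -1305/5044
solve [mL_A; mL_B] = S·[w00; w01] and [mR_A; mR_B] = S·[w10; w11]:
  w00 = 1/2, w01 = -1/2, w10 = 1, w11 = -1/2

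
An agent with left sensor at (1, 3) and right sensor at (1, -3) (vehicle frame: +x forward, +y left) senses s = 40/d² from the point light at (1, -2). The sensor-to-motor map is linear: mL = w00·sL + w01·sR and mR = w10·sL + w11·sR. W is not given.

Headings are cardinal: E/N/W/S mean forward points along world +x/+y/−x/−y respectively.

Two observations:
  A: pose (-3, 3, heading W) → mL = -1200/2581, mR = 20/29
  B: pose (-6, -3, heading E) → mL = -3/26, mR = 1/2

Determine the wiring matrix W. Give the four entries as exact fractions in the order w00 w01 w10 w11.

obs A: pose=(-3,3,W) → sL=40/29, sR=40/89, mL=-1200/2581, mR=20/29
obs B: pose=(-6,-3,E) → sL=1, sR=10/13, mL=-3/26, mR=1/2
sensor matrix S = [[40/29, 40/89], [1, 10/13]]; det S = 20520/33553
solve [mL_A; mL_B] = S·[w00; w01] and [mR_A; mR_B] = S·[w10; w11]:
  w00 = -1/2, w01 = 1/2, w10 = 1/2, w11 = 0

-1/2 1/2 1/2 0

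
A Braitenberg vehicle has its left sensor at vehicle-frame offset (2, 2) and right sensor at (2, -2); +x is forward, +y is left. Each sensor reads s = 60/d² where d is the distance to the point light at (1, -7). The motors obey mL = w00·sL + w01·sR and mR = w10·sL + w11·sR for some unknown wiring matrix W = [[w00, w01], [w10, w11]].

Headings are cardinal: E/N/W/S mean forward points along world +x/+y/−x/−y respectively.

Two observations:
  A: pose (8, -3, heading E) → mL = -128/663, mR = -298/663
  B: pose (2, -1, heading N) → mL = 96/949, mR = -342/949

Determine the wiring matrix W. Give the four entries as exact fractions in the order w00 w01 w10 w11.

obs A: pose=(8,-3,E) → sL=20/39, sR=12/17, mL=-128/663, mR=-298/663
obs B: pose=(2,-1,N) → sL=12/13, sR=60/73, mL=96/949, mR=-342/949
sensor matrix S = [[20/39, 12/17], [12/13, 60/73]]; det S = -3712/16133
solve [mL_A; mL_B] = S·[w00; w01] and [mR_A; mR_B] = S·[w10; w11]:
  w00 = 1, w01 = -1, w10 = 1/2, w11 = -1

1 -1 1/2 -1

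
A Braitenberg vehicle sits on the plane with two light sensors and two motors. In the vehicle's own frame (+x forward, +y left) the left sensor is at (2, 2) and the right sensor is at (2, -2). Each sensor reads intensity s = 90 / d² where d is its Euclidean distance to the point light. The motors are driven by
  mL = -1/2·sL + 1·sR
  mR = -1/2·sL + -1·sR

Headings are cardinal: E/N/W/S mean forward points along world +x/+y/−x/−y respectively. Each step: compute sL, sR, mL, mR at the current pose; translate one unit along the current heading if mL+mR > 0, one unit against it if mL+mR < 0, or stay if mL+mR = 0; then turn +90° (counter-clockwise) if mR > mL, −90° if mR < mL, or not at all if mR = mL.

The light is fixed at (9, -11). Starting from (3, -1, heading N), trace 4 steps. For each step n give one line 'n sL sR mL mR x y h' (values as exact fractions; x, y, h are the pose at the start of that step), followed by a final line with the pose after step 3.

0 45/104 9/16 9/26 -81/104 3 -1 N
1 90/137 18/13 1881/1781 -3051/1781 3 -2 E
2 45/37 9/13 81/962 -1251/962 2 -2 S
3 18/29 2/5 13/145 -103/145 2 -1 W
final 3 -1 N

n=0: pose=(3,-1,N); sL=45/104, sR=9/16; mL=9/26, mR=-81/104; mL+mR=-45/104 → advance -1; mR−mL=-9/8 → turn -1·90°
n=1: pose=(3,-2,E); sL=90/137, sR=18/13; mL=1881/1781, mR=-3051/1781; mL+mR=-90/137 → advance -1; mR−mL=-36/13 → turn -1·90°
n=2: pose=(2,-2,S); sL=45/37, sR=9/13; mL=81/962, mR=-1251/962; mL+mR=-45/37 → advance -1; mR−mL=-18/13 → turn -1·90°
n=3: pose=(2,-1,W); sL=18/29, sR=2/5; mL=13/145, mR=-103/145; mL+mR=-18/29 → advance -1; mR−mL=-4/5 → turn -1·90°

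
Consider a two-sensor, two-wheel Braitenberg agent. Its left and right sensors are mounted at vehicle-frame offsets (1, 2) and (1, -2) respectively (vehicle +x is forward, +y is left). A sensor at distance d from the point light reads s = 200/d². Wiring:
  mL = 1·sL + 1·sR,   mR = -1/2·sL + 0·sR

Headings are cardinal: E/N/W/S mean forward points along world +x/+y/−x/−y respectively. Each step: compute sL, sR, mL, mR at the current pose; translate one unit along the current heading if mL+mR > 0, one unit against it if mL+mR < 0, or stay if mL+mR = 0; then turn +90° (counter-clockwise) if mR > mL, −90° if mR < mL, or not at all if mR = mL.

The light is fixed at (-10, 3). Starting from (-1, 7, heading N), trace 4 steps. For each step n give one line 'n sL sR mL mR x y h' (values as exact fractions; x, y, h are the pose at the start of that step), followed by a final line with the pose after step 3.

0 100/37 100/73 11000/2701 -50/37 -1 7 N
1 200/149 200/109 51600/16241 -100/149 -1 8 E
2 5/4 5/2 15/4 -5/8 0 8 S
3 40/17 200/117 8080/1989 -20/17 0 7 W
final -1 7 N

n=0: pose=(-1,7,N); sL=100/37, sR=100/73; mL=11000/2701, mR=-50/37; mL+mR=7350/2701 → advance +1; mR−mL=-14650/2701 → turn -1·90°
n=1: pose=(-1,8,E); sL=200/149, sR=200/109; mL=51600/16241, mR=-100/149; mL+mR=40700/16241 → advance +1; mR−mL=-62500/16241 → turn -1·90°
n=2: pose=(0,8,S); sL=5/4, sR=5/2; mL=15/4, mR=-5/8; mL+mR=25/8 → advance +1; mR−mL=-35/8 → turn -1·90°
n=3: pose=(0,7,W); sL=40/17, sR=200/117; mL=8080/1989, mR=-20/17; mL+mR=5740/1989 → advance +1; mR−mL=-10420/1989 → turn -1·90°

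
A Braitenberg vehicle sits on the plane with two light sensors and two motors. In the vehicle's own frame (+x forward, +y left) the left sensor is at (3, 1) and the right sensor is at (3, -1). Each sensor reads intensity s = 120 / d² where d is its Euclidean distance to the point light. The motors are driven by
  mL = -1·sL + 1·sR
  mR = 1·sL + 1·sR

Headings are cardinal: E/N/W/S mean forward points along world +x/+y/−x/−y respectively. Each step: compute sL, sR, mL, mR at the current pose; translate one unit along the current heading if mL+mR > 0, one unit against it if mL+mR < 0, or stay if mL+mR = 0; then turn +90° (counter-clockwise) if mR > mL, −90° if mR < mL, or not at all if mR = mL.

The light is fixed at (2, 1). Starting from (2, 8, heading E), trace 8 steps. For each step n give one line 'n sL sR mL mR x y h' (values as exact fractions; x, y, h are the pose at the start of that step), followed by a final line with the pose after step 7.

n=0: pose=(2,8,E); sL=120/73, sR=8/3; mL=224/219, mR=944/219; mL+mR=16/3 → advance +1; mR−mL=240/73 → turn +1·90°
n=1: pose=(3,8,N); sL=6/5, sR=15/13; mL=-3/65, mR=153/65; mL+mR=30/13 → advance +1; mR−mL=12/5 → turn +1·90°
n=2: pose=(3,9,W); sL=120/53, sR=24/17; mL=-768/901, mR=3312/901; mL+mR=48/17 → advance +1; mR−mL=240/53 → turn +1·90°
n=3: pose=(2,9,S); sL=60/13, sR=60/13; mL=0, mR=120/13; mL+mR=120/13 → advance +1; mR−mL=120/13 → turn +1·90°
n=4: pose=(2,8,E); sL=120/73, sR=8/3; mL=224/219, mR=944/219; mL+mR=16/3 → advance +1; mR−mL=240/73 → turn +1·90°
n=5: pose=(3,8,N); sL=6/5, sR=15/13; mL=-3/65, mR=153/65; mL+mR=30/13 → advance +1; mR−mL=12/5 → turn +1·90°
n=6: pose=(3,9,W); sL=120/53, sR=24/17; mL=-768/901, mR=3312/901; mL+mR=48/17 → advance +1; mR−mL=240/53 → turn +1·90°
n=7: pose=(2,9,S); sL=60/13, sR=60/13; mL=0, mR=120/13; mL+mR=120/13 → advance +1; mR−mL=120/13 → turn +1·90°

0 120/73 8/3 224/219 944/219 2 8 E
1 6/5 15/13 -3/65 153/65 3 8 N
2 120/53 24/17 -768/901 3312/901 3 9 W
3 60/13 60/13 0 120/13 2 9 S
4 120/73 8/3 224/219 944/219 2 8 E
5 6/5 15/13 -3/65 153/65 3 8 N
6 120/53 24/17 -768/901 3312/901 3 9 W
7 60/13 60/13 0 120/13 2 9 S
final 2 8 E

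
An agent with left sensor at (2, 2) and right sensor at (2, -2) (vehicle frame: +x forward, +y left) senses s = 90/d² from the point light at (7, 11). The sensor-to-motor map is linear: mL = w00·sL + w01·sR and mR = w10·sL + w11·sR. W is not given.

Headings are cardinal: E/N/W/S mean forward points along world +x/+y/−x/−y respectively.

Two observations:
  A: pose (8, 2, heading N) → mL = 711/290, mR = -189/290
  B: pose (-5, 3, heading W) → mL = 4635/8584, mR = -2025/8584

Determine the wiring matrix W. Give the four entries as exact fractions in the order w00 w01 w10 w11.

1/2 1 1/2 -1

obs A: pose=(8,2,N) → sL=9/5, sR=45/29, mL=711/290, mR=-189/290
obs B: pose=(-5,3,W) → sL=45/148, sR=45/116, mL=4635/8584, mR=-2025/8584
sensor matrix S = [[9/5, 45/29], [45/148, 45/116]]; det S = 243/1073
solve [mL_A; mL_B] = S·[w00; w01] and [mR_A; mR_B] = S·[w10; w11]:
  w00 = 1/2, w01 = 1, w10 = 1/2, w11 = -1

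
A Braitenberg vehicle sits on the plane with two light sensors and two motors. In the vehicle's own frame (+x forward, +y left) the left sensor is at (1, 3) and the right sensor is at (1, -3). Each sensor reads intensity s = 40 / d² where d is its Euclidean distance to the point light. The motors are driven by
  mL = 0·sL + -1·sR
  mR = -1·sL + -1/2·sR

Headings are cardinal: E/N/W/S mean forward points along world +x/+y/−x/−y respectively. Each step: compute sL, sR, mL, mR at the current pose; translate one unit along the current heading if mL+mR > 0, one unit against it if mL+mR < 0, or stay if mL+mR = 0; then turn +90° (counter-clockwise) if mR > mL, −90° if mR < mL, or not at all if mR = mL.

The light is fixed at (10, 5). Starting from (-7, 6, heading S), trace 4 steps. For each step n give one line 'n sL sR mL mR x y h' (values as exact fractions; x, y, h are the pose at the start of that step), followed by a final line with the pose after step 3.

n=0: pose=(-7,6,S); sL=10/49, sR=1/10; mL=-1/10, mR=-249/980; mL+mR=-347/980 → advance -1; mR−mL=-151/980 → turn -1·90°
n=1: pose=(-7,7,W); sL=8/65, sR=40/349; mL=-40/349, mR=-4092/22685; mL+mR=-6692/22685 → advance -1; mR−mL=-1492/22685 → turn -1·90°
n=2: pose=(-6,7,N); sL=4/37, sR=20/89; mL=-20/89, mR=-726/3293; mL+mR=-1466/3293 → advance -1; mR−mL=14/3293 → turn +1·90°
n=3: pose=(-6,6,W); sL=40/293, sR=8/61; mL=-8/61, mR=-3612/17873; mL+mR=-5956/17873 → advance -1; mR−mL=-1268/17873 → turn -1·90°

0 10/49 1/10 -1/10 -249/980 -7 6 S
1 8/65 40/349 -40/349 -4092/22685 -7 7 W
2 4/37 20/89 -20/89 -726/3293 -6 7 N
3 40/293 8/61 -8/61 -3612/17873 -6 6 W
final -5 6 N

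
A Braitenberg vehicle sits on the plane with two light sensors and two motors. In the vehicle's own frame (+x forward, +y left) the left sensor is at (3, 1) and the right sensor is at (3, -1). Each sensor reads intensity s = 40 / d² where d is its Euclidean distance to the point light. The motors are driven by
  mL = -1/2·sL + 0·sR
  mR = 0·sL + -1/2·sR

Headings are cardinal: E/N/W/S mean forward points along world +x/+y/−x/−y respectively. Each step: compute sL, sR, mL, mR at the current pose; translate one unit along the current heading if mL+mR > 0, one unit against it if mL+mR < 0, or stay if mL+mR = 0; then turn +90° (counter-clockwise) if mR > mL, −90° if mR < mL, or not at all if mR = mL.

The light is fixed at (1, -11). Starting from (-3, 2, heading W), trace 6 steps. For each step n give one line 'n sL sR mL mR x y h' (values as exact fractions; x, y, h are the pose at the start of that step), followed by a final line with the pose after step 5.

n=0: pose=(-3,2,W); sL=40/193, sR=8/49; mL=-20/193, mR=-4/49; mL+mR=-1752/9457 → advance -1; mR−mL=208/9457 → turn +1·90°
n=1: pose=(-2,2,S); sL=5/13, sR=10/29; mL=-5/26, mR=-5/29; mL+mR=-275/754 → advance -1; mR−mL=15/754 → turn +1·90°
n=2: pose=(-2,3,E); sL=8/45, sR=40/169; mL=-4/45, mR=-20/169; mL+mR=-1576/7605 → advance -1; mR−mL=-224/7605 → turn -1·90°
n=3: pose=(-3,3,S); sL=4/13, sR=20/73; mL=-2/13, mR=-10/73; mL+mR=-276/949 → advance -1; mR−mL=16/949 → turn +1·90°
n=4: pose=(-3,4,E); sL=40/257, sR=40/197; mL=-20/257, mR=-20/197; mL+mR=-9080/50629 → advance -1; mR−mL=-1200/50629 → turn -1·90°
n=5: pose=(-4,4,S); sL=1/4, sR=2/9; mL=-1/8, mR=-1/9; mL+mR=-17/72 → advance -1; mR−mL=1/72 → turn +1·90°

0 40/193 8/49 -20/193 -4/49 -3 2 W
1 5/13 10/29 -5/26 -5/29 -2 2 S
2 8/45 40/169 -4/45 -20/169 -2 3 E
3 4/13 20/73 -2/13 -10/73 -3 3 S
4 40/257 40/197 -20/257 -20/197 -3 4 E
5 1/4 2/9 -1/8 -1/9 -4 4 S
final -4 5 E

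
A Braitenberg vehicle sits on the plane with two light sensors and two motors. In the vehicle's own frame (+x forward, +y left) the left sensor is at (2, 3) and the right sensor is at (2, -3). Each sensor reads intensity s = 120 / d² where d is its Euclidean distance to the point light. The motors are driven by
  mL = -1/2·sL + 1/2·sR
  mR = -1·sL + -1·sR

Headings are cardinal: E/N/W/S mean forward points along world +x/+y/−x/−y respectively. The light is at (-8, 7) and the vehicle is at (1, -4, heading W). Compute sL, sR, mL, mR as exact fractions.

left sensor world pos  = (-1, -7); dL² = 245
right sensor world pos = (-1, -1); dR² = 113
sL = 120/245 = 24/49
sR = 120/113 = 120/113
mL = -1/2·sL + 1/2·sR = 1584/5537
mR = -1·sL + -1·sR = -8592/5537

24/49 120/113 1584/5537 -8592/5537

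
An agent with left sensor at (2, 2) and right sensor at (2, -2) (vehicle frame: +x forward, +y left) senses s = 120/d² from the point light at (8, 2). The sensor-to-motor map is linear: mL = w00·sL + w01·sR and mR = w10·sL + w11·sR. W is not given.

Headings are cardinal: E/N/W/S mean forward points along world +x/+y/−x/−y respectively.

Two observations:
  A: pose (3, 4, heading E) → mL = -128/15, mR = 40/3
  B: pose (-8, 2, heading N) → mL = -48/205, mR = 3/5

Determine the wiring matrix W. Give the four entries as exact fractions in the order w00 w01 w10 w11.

obs A: pose=(3,4,E) → sL=24/5, sR=40/3, mL=-128/15, mR=40/3
obs B: pose=(-8,2,N) → sL=15/41, sR=3/5, mL=-48/205, mR=3/5
sensor matrix S = [[24/5, 40/3], [15/41, 3/5]]; det S = -2048/1025
solve [mL_A; mL_B] = S·[w00; w01] and [mR_A; mR_B] = S·[w10; w11]:
  w00 = 1, w01 = -1, w10 = 0, w11 = 1

1 -1 0 1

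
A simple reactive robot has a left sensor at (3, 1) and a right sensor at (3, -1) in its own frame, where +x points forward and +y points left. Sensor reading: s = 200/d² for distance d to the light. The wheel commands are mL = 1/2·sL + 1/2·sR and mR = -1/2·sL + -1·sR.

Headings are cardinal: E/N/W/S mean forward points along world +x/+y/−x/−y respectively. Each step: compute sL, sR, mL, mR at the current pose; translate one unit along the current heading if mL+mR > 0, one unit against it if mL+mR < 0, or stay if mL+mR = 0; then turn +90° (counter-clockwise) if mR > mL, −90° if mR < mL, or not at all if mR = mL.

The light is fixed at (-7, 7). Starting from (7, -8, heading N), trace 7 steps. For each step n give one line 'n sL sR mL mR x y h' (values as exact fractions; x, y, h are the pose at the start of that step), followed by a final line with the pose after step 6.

0 200/313 200/369 68200/115497 -99500/115497 7 -8 N
1 100/257 100/289 27300/74273 -40150/74273 7 -9 E
2 200/557 40/101 21240/56257 -32380/56257 6 -9 S
3 50/89 25/37 4075/6586 -3150/3293 6 -8 W
4 200/313 200/369 68200/115497 -99500/115497 7 -8 N
5 100/257 100/289 27300/74273 -40150/74273 7 -9 E
6 200/557 40/101 21240/56257 -32380/56257 6 -9 S
final 6 -8 W

n=0: pose=(7,-8,N); sL=200/313, sR=200/369; mL=68200/115497, mR=-99500/115497; mL+mR=-100/369 → advance -1; mR−mL=-55900/38499 → turn -1·90°
n=1: pose=(7,-9,E); sL=100/257, sR=100/289; mL=27300/74273, mR=-40150/74273; mL+mR=-50/289 → advance -1; mR−mL=-67450/74273 → turn -1·90°
n=2: pose=(6,-9,S); sL=200/557, sR=40/101; mL=21240/56257, mR=-32380/56257; mL+mR=-20/101 → advance -1; mR−mL=-53620/56257 → turn -1·90°
n=3: pose=(6,-8,W); sL=50/89, sR=25/37; mL=4075/6586, mR=-3150/3293; mL+mR=-25/74 → advance -1; mR−mL=-10375/6586 → turn -1·90°
n=4: pose=(7,-8,N); sL=200/313, sR=200/369; mL=68200/115497, mR=-99500/115497; mL+mR=-100/369 → advance -1; mR−mL=-55900/38499 → turn -1·90°
n=5: pose=(7,-9,E); sL=100/257, sR=100/289; mL=27300/74273, mR=-40150/74273; mL+mR=-50/289 → advance -1; mR−mL=-67450/74273 → turn -1·90°
n=6: pose=(6,-9,S); sL=200/557, sR=40/101; mL=21240/56257, mR=-32380/56257; mL+mR=-20/101 → advance -1; mR−mL=-53620/56257 → turn -1·90°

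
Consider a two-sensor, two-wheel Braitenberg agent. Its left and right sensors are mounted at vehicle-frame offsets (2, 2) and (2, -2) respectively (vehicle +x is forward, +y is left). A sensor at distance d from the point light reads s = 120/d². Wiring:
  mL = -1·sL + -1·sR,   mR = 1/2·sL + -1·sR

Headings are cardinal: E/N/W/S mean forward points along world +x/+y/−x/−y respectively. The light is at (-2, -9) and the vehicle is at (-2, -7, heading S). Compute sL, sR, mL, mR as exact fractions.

30 30 -60 -15

left sensor world pos  = (0, -9); dL² = 4
right sensor world pos = (-4, -9); dR² = 4
sL = 120/4 = 30
sR = 120/4 = 30
mL = -1·sL + -1·sR = -60
mR = 1/2·sL + -1·sR = -15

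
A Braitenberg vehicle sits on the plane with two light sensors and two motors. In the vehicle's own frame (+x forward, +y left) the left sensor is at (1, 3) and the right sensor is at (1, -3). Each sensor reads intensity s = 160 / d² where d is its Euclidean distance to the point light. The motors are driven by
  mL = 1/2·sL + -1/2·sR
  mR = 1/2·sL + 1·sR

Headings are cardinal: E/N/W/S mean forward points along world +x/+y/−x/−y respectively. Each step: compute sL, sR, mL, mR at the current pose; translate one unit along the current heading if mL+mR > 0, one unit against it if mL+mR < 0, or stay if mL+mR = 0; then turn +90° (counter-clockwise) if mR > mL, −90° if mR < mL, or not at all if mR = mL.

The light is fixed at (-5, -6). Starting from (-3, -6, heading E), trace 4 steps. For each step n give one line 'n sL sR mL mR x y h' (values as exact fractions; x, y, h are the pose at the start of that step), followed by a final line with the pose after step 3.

0 80/9 80/9 0 40/3 -3 -6 E
1 160 160/37 2880/37 3120/37 -2 -6 N
2 20 8 6 18 -2 -5 W
3 32/5 160 -384/5 816/5 -3 -5 S
final -3 -6 E

n=0: pose=(-3,-6,E); sL=80/9, sR=80/9; mL=0, mR=40/3; mL+mR=40/3 → advance +1; mR−mL=40/3 → turn +1·90°
n=1: pose=(-2,-6,N); sL=160, sR=160/37; mL=2880/37, mR=3120/37; mL+mR=6000/37 → advance +1; mR−mL=240/37 → turn +1·90°
n=2: pose=(-2,-5,W); sL=20, sR=8; mL=6, mR=18; mL+mR=24 → advance +1; mR−mL=12 → turn +1·90°
n=3: pose=(-3,-5,S); sL=32/5, sR=160; mL=-384/5, mR=816/5; mL+mR=432/5 → advance +1; mR−mL=240 → turn +1·90°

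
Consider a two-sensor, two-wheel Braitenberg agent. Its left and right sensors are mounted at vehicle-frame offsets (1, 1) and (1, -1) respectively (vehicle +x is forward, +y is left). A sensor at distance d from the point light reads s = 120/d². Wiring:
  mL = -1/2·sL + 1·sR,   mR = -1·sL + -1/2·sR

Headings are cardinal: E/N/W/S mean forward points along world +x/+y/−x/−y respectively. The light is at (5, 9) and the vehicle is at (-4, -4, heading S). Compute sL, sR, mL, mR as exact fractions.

left sensor world pos  = (-3, -5); dL² = 260
right sensor world pos = (-5, -5); dR² = 296
sL = 120/260 = 6/13
sR = 120/296 = 15/37
mL = -1/2·sL + 1·sR = 84/481
mR = -1·sL + -1/2·sR = -639/962

6/13 15/37 84/481 -639/962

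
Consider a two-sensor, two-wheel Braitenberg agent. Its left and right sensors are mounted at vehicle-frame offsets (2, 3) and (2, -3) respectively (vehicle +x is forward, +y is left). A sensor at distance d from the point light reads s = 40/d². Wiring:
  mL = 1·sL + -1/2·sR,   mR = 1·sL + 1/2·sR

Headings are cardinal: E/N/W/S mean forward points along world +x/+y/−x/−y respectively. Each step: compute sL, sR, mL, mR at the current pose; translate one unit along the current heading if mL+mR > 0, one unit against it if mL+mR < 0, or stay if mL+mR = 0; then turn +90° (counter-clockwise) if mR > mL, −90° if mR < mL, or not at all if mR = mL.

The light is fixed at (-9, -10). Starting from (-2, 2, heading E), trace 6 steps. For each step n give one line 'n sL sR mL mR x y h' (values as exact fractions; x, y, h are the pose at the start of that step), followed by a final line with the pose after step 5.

0 20/153 20/81 10/1377 350/1377 -2 2 E
1 40/221 40/317 8260/70057 17100/70057 -1 2 N
2 5/17 10/73 280/1241 450/1241 -1 3 W
3 40/221 40/137 1060/30277 9900/30277 -2 3 S
4 20/153 20/81 10/1377 350/1377 -2 2 E
5 40/221 40/317 8260/70057 17100/70057 -1 2 N
final -1 3 W

n=0: pose=(-2,2,E); sL=20/153, sR=20/81; mL=10/1377, mR=350/1377; mL+mR=40/153 → advance +1; mR−mL=20/81 → turn +1·90°
n=1: pose=(-1,2,N); sL=40/221, sR=40/317; mL=8260/70057, mR=17100/70057; mL+mR=80/221 → advance +1; mR−mL=40/317 → turn +1·90°
n=2: pose=(-1,3,W); sL=5/17, sR=10/73; mL=280/1241, mR=450/1241; mL+mR=10/17 → advance +1; mR−mL=10/73 → turn +1·90°
n=3: pose=(-2,3,S); sL=40/221, sR=40/137; mL=1060/30277, mR=9900/30277; mL+mR=80/221 → advance +1; mR−mL=40/137 → turn +1·90°
n=4: pose=(-2,2,E); sL=20/153, sR=20/81; mL=10/1377, mR=350/1377; mL+mR=40/153 → advance +1; mR−mL=20/81 → turn +1·90°
n=5: pose=(-1,2,N); sL=40/221, sR=40/317; mL=8260/70057, mR=17100/70057; mL+mR=80/221 → advance +1; mR−mL=40/317 → turn +1·90°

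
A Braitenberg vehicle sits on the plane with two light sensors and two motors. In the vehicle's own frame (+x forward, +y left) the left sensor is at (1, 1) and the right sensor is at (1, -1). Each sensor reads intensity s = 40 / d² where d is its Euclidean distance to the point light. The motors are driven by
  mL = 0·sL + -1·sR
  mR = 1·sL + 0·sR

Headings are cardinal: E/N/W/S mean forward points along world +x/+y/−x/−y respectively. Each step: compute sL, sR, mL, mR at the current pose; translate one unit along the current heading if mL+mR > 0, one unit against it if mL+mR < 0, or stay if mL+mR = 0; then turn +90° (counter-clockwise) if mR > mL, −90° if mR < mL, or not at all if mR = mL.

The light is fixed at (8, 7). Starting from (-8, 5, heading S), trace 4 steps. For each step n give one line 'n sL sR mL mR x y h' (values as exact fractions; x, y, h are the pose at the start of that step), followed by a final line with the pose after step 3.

n=0: pose=(-8,5,S); sL=20/117, sR=20/149; mL=-20/149, mR=20/117; mL+mR=640/17433 → advance +1; mR−mL=5320/17433 → turn +1·90°
n=1: pose=(-8,4,E); sL=40/229, sR=40/241; mL=-40/241, mR=40/229; mL+mR=480/55189 → advance +1; mR−mL=18800/55189 → turn +1·90°
n=2: pose=(-7,4,N); sL=2/13, sR=1/5; mL=-1/5, mR=2/13; mL+mR=-3/65 → advance -1; mR−mL=23/65 → turn +1·90°
n=3: pose=(-7,3,W); sL=40/281, sR=8/53; mL=-8/53, mR=40/281; mL+mR=-128/14893 → advance -1; mR−mL=4368/14893 → turn +1·90°

0 20/117 20/149 -20/149 20/117 -8 5 S
1 40/229 40/241 -40/241 40/229 -8 4 E
2 2/13 1/5 -1/5 2/13 -7 4 N
3 40/281 8/53 -8/53 40/281 -7 3 W
final -6 3 S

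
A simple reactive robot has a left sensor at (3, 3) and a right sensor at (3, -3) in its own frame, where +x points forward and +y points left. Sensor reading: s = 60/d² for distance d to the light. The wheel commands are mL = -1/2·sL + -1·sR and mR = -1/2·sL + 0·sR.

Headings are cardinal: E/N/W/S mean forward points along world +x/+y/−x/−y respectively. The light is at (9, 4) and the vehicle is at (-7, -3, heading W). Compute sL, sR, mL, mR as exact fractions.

left sensor world pos  = (-10, -6); dL² = 461
right sensor world pos = (-10, 0); dR² = 377
sL = 60/461 = 60/461
sR = 60/377 = 60/377
mL = -1/2·sL + -1·sR = -38970/173797
mR = -1/2·sL + 0·sR = -30/461

60/461 60/377 -38970/173797 -30/461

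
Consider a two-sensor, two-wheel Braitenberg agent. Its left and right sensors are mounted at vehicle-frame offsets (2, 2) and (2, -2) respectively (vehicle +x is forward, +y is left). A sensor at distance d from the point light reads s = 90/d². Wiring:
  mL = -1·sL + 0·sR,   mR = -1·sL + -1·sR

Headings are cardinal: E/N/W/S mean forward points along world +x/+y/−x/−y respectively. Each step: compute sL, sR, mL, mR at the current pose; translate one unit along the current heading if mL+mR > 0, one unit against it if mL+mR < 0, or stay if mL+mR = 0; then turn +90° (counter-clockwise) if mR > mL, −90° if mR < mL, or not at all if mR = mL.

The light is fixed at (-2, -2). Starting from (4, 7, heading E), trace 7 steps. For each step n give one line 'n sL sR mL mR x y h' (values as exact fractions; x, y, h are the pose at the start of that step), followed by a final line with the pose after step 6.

0 18/37 90/113 -18/37 -5364/4181 4 7 E
1 45/49 45/29 -45/49 -3510/1421 3 7 S
2 90/73 10/17 -90/73 -2260/1241 3 8 W
3 9/16 45/104 -9/16 -207/208 4 8 N
4 18/37 90/113 -18/37 -5364/4181 4 7 E
5 45/49 45/29 -45/49 -3510/1421 3 7 S
6 90/73 10/17 -90/73 -2260/1241 3 8 W
final 4 8 N

n=0: pose=(4,7,E); sL=18/37, sR=90/113; mL=-18/37, mR=-5364/4181; mL+mR=-7398/4181 → advance -1; mR−mL=-90/113 → turn -1·90°
n=1: pose=(3,7,S); sL=45/49, sR=45/29; mL=-45/49, mR=-3510/1421; mL+mR=-4815/1421 → advance -1; mR−mL=-45/29 → turn -1·90°
n=2: pose=(3,8,W); sL=90/73, sR=10/17; mL=-90/73, mR=-2260/1241; mL+mR=-3790/1241 → advance -1; mR−mL=-10/17 → turn -1·90°
n=3: pose=(4,8,N); sL=9/16, sR=45/104; mL=-9/16, mR=-207/208; mL+mR=-81/52 → advance -1; mR−mL=-45/104 → turn -1·90°
n=4: pose=(4,7,E); sL=18/37, sR=90/113; mL=-18/37, mR=-5364/4181; mL+mR=-7398/4181 → advance -1; mR−mL=-90/113 → turn -1·90°
n=5: pose=(3,7,S); sL=45/49, sR=45/29; mL=-45/49, mR=-3510/1421; mL+mR=-4815/1421 → advance -1; mR−mL=-45/29 → turn -1·90°
n=6: pose=(3,8,W); sL=90/73, sR=10/17; mL=-90/73, mR=-2260/1241; mL+mR=-3790/1241 → advance -1; mR−mL=-10/17 → turn -1·90°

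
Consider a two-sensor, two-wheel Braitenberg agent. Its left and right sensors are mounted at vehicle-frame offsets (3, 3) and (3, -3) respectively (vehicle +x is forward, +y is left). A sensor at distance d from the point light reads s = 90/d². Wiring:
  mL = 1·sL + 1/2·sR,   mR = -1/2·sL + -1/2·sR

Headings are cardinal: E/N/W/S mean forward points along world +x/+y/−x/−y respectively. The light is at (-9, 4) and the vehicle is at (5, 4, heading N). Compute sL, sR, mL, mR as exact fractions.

left sensor world pos  = (2, 7); dL² = 130
right sensor world pos = (8, 7); dR² = 298
sL = 90/130 = 9/13
sR = 90/298 = 45/149
mL = 1·sL + 1/2·sR = 3267/3874
mR = -1/2·sL + -1/2·sR = -963/1937

9/13 45/149 3267/3874 -963/1937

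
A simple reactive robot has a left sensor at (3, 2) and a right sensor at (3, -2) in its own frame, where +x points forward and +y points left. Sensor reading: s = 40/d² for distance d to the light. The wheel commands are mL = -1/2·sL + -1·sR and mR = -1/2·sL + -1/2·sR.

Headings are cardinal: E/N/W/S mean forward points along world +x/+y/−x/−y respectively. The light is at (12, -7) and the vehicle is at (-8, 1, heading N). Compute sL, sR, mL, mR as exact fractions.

left sensor world pos  = (-10, 4); dL² = 605
right sensor world pos = (-6, 4); dR² = 445
sL = 40/605 = 8/121
sR = 40/445 = 8/89
mL = -1/2·sL + -1·sR = -1324/10769
mR = -1/2·sL + -1/2·sR = -840/10769

8/121 8/89 -1324/10769 -840/10769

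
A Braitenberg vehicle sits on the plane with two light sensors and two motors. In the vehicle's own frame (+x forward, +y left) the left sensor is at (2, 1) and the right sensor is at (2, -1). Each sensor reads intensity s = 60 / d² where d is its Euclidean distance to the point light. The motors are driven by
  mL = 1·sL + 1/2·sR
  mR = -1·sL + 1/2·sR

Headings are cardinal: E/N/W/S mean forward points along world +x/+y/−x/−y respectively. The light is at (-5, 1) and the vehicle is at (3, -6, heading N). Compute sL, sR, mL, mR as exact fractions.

30/37 30/53 2145/1961 -1035/1961

left sensor world pos  = (2, -4); dL² = 74
right sensor world pos = (4, -4); dR² = 106
sL = 60/74 = 30/37
sR = 60/106 = 30/53
mL = 1·sL + 1/2·sR = 2145/1961
mR = -1·sL + 1/2·sR = -1035/1961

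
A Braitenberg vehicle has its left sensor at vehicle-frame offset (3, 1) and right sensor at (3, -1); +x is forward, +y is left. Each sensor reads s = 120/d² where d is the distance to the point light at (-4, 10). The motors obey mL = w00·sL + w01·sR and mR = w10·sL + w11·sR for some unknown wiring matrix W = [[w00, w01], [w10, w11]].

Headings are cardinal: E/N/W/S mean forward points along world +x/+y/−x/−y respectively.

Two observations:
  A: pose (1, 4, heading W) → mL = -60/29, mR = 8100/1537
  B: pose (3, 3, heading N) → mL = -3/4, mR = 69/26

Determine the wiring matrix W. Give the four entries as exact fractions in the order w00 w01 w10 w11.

0 -1/2 1/2 1

obs A: pose=(1,4,W) → sL=120/53, sR=120/29, mL=-60/29, mR=8100/1537
obs B: pose=(3,3,N) → sL=30/13, sR=3/2, mL=-3/4, mR=69/26
sensor matrix S = [[120/53, 120/29], [30/13, 3/2]]; det S = -122940/19981
solve [mL_A; mL_B] = S·[w00; w01] and [mR_A; mR_B] = S·[w10; w11]:
  w00 = 0, w01 = -1/2, w10 = 1/2, w11 = 1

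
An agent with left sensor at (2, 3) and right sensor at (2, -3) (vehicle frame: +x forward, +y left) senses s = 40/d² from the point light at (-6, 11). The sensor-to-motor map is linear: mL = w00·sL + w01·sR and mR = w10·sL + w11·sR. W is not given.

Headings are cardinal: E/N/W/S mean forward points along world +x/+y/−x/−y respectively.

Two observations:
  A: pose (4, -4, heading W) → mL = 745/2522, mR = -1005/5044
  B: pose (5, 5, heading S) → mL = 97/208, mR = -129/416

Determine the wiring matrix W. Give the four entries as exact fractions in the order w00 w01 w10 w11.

obs A: pose=(4,-4,W) → sL=10/97, sR=5/26, mL=745/2522, mR=-1005/5044
obs B: pose=(5,5,S) → sL=2/13, sR=5/16, mL=97/208, mR=-129/416
sensor matrix S = [[10/97, 5/26], [2/13, 5/16]]; det S = 345/131144
solve [mL_A; mL_B] = S·[w00; w01] and [mR_A; mR_B] = S·[w10; w11]:
  w00 = 1, w01 = 1, w10 = -1, w11 = -1/2

1 1 -1 -1/2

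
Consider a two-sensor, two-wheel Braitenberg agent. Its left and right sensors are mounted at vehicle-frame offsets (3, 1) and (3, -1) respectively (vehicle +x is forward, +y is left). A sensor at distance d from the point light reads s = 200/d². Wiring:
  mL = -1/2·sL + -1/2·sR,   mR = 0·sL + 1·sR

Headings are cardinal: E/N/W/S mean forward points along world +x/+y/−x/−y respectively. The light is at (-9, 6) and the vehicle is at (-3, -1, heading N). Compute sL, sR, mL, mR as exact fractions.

left sensor world pos  = (-4, 2); dL² = 41
right sensor world pos = (-2, 2); dR² = 65
sL = 200/41 = 200/41
sR = 200/65 = 40/13
mL = -1/2·sL + -1/2·sR = -2120/533
mR = 0·sL + 1·sR = 40/13

200/41 40/13 -2120/533 40/13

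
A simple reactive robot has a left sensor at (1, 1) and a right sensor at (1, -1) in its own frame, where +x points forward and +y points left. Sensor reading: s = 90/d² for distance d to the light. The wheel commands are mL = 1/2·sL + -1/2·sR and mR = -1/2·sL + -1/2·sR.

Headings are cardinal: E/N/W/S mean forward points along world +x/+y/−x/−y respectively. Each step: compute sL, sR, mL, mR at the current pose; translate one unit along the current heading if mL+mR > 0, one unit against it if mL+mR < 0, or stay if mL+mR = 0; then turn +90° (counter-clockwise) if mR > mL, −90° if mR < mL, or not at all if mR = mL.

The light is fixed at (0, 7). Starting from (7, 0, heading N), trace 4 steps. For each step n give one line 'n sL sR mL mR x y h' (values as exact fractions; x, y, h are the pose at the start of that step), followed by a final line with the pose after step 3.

n=0: pose=(7,0,N); sL=5/4, sR=9/10; mL=7/40, mR=-43/40; mL+mR=-9/10 → advance -1; mR−mL=-5/4 → turn -1·90°
n=1: pose=(7,-1,E); sL=90/113, sR=18/29; mL=288/3277, mR=-2322/3277; mL+mR=-18/29 → advance -1; mR−mL=-90/113 → turn -1·90°
n=2: pose=(6,-1,S); sL=9/13, sR=45/53; mL=-54/689, mR=-531/689; mL+mR=-45/53 → advance -1; mR−mL=-9/13 → turn -1·90°
n=3: pose=(6,0,W); sL=90/89, sR=90/61; mL=-1260/5429, mR=-6750/5429; mL+mR=-90/61 → advance -1; mR−mL=-90/89 → turn -1·90°

0 5/4 9/10 7/40 -43/40 7 0 N
1 90/113 18/29 288/3277 -2322/3277 7 -1 E
2 9/13 45/53 -54/689 -531/689 6 -1 S
3 90/89 90/61 -1260/5429 -6750/5429 6 0 W
final 7 0 N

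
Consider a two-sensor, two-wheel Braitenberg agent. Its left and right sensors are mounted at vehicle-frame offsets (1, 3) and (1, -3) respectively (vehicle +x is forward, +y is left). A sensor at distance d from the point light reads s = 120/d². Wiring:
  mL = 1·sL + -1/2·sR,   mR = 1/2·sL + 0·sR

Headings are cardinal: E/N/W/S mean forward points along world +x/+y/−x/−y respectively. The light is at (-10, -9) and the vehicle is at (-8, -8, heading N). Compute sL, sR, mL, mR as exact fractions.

left sensor world pos  = (-11, -7); dL² = 5
right sensor world pos = (-5, -7); dR² = 29
sL = 120/5 = 24
sR = 120/29 = 120/29
mL = 1·sL + -1/2·sR = 636/29
mR = 1/2·sL + 0·sR = 12

24 120/29 636/29 12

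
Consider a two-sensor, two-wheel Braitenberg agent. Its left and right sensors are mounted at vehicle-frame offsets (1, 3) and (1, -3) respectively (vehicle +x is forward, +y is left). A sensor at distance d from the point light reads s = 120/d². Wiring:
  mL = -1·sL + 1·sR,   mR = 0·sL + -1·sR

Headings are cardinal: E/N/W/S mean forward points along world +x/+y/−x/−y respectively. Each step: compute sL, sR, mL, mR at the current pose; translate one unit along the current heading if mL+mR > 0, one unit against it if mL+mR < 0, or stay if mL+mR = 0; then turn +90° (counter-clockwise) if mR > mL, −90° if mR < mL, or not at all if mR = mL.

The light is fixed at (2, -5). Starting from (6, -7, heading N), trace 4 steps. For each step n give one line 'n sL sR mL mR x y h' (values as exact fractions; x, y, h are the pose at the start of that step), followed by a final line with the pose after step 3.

0 60 12/5 -288/5 -12/5 6 -7 N
1 8/3 40/3 32/3 -40/3 6 -8 W
2 15 30/17 -225/17 -30/17 7 -8 N
3 24/13 120/17 1152/221 -120/17 7 -9 W
final 8 -9 N

n=0: pose=(6,-7,N); sL=60, sR=12/5; mL=-288/5, mR=-12/5; mL+mR=-60 → advance -1; mR−mL=276/5 → turn +1·90°
n=1: pose=(6,-8,W); sL=8/3, sR=40/3; mL=32/3, mR=-40/3; mL+mR=-8/3 → advance -1; mR−mL=-24 → turn -1·90°
n=2: pose=(7,-8,N); sL=15, sR=30/17; mL=-225/17, mR=-30/17; mL+mR=-15 → advance -1; mR−mL=195/17 → turn +1·90°
n=3: pose=(7,-9,W); sL=24/13, sR=120/17; mL=1152/221, mR=-120/17; mL+mR=-24/13 → advance -1; mR−mL=-2712/221 → turn -1·90°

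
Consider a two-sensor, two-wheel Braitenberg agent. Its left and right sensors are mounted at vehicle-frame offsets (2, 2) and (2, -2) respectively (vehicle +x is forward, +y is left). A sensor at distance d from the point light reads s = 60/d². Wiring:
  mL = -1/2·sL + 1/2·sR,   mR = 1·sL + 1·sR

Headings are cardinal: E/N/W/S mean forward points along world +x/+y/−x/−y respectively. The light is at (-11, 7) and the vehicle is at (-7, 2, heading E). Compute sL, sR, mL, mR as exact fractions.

4/3 12/17 -16/51 104/51

left sensor world pos  = (-5, 4); dL² = 45
right sensor world pos = (-5, 0); dR² = 85
sL = 60/45 = 4/3
sR = 60/85 = 12/17
mL = -1/2·sL + 1/2·sR = -16/51
mR = 1·sL + 1·sR = 104/51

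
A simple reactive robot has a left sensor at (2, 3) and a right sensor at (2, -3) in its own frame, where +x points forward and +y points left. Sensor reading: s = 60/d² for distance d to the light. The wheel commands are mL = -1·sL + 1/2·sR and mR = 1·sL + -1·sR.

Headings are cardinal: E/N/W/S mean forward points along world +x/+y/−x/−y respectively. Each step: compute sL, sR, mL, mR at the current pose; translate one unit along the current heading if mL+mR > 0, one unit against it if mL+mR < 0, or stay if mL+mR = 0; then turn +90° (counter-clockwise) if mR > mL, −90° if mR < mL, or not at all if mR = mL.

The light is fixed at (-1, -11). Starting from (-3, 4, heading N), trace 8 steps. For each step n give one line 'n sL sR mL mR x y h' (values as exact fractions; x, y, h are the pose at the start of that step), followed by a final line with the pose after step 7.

n=0: pose=(-3,4,N); sL=30/157, sR=6/29; mL=-399/4553, mR=-72/4553; mL+mR=-3/29 → advance -1; mR−mL=327/4553 → turn +1·90°
n=1: pose=(-3,3,W); sL=60/137, sR=12/61; mL=-2838/8357, mR=2016/8357; mL+mR=-6/61 → advance -1; mR−mL=4854/8357 → turn +1·90°
n=2: pose=(-2,3,S); sL=15/37, sR=3/8; mL=-129/592, mR=9/296; mL+mR=-3/16 → advance -1; mR−mL=147/592 → turn +1·90°
n=3: pose=(-2,4,E); sL=12/65, sR=12/29; mL=42/1885, mR=-432/1885; mL+mR=-6/29 → advance -1; mR−mL=-474/1885 → turn -1·90°
n=4: pose=(-3,4,S); sL=6/17, sR=30/97; mL=-327/1649, mR=72/1649; mL+mR=-15/97 → advance -1; mR−mL=399/1649 → turn +1·90°
n=5: pose=(-3,5,E); sL=60/361, sR=60/169; mL=690/61009, mR=-11520/61009; mL+mR=-30/169 → advance -1; mR−mL=-12210/61009 → turn -1·90°
n=6: pose=(-4,5,S); sL=15/49, sR=15/58; mL=-1005/5684, mR=135/2842; mL+mR=-15/116 → advance -1; mR−mL=1275/5684 → turn +1·90°
n=7: pose=(-4,6,E); sL=60/401, sR=60/197; mL=210/78997, mR=-12240/78997; mL+mR=-30/197 → advance -1; mR−mL=-12450/78997 → turn -1·90°

0 30/157 6/29 -399/4553 -72/4553 -3 4 N
1 60/137 12/61 -2838/8357 2016/8357 -3 3 W
2 15/37 3/8 -129/592 9/296 -2 3 S
3 12/65 12/29 42/1885 -432/1885 -2 4 E
4 6/17 30/97 -327/1649 72/1649 -3 4 S
5 60/361 60/169 690/61009 -11520/61009 -3 5 E
6 15/49 15/58 -1005/5684 135/2842 -4 5 S
7 60/401 60/197 210/78997 -12240/78997 -4 6 E
final -5 6 S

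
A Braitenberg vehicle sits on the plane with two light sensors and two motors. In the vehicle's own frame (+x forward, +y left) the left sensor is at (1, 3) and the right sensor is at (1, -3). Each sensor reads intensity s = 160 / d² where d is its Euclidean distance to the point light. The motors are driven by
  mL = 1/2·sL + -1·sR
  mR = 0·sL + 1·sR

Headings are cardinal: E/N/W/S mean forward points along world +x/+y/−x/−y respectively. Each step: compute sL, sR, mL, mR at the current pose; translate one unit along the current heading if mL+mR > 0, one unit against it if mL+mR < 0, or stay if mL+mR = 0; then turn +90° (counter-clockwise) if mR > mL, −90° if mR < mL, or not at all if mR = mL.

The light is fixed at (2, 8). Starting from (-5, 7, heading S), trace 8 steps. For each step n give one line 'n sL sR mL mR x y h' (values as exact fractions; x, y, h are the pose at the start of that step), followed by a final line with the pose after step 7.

n=0: pose=(-5,7,S); sL=8, sR=20/13; mL=32/13, mR=20/13; mL+mR=4 → advance +1; mR−mL=-12/13 → turn -1·90°
n=1: pose=(-5,6,W); sL=160/89, sR=32/13; mL=-1808/1157, mR=32/13; mL+mR=80/89 → advance +1; mR−mL=4656/1157 → turn +1·90°
n=2: pose=(-6,6,S); sL=80/17, sR=16/13; mL=248/221, mR=16/13; mL+mR=40/17 → advance +1; mR−mL=24/221 → turn +1·90°
n=3: pose=(-6,5,E); sL=160/49, sR=32/17; mL=-208/833, mR=32/17; mL+mR=80/49 → advance +1; mR−mL=1776/833 → turn +1·90°
n=4: pose=(-5,5,N); sL=20/13, sR=8; mL=-94/13, mR=8; mL+mR=10/13 → advance +1; mR−mL=198/13 → turn +1·90°
n=5: pose=(-5,6,W); sL=160/89, sR=32/13; mL=-1808/1157, mR=32/13; mL+mR=80/89 → advance +1; mR−mL=4656/1157 → turn +1·90°
n=6: pose=(-6,6,S); sL=80/17, sR=16/13; mL=248/221, mR=16/13; mL+mR=40/17 → advance +1; mR−mL=24/221 → turn +1·90°
n=7: pose=(-6,5,E); sL=160/49, sR=32/17; mL=-208/833, mR=32/17; mL+mR=80/49 → advance +1; mR−mL=1776/833 → turn +1·90°

0 8 20/13 32/13 20/13 -5 7 S
1 160/89 32/13 -1808/1157 32/13 -5 6 W
2 80/17 16/13 248/221 16/13 -6 6 S
3 160/49 32/17 -208/833 32/17 -6 5 E
4 20/13 8 -94/13 8 -5 5 N
5 160/89 32/13 -1808/1157 32/13 -5 6 W
6 80/17 16/13 248/221 16/13 -6 6 S
7 160/49 32/17 -208/833 32/17 -6 5 E
final -5 5 N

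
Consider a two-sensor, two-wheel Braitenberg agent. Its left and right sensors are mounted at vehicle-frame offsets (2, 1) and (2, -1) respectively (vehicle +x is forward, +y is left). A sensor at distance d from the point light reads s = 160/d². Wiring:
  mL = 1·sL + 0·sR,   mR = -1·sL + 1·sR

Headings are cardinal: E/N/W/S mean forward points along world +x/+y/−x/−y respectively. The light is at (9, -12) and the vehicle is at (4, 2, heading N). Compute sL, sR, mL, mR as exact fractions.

left sensor world pos  = (3, 4); dL² = 292
right sensor world pos = (5, 4); dR² = 272
sL = 160/292 = 40/73
sR = 160/272 = 10/17
mL = 1·sL + 0·sR = 40/73
mR = -1·sL + 1·sR = 50/1241

40/73 10/17 40/73 50/1241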